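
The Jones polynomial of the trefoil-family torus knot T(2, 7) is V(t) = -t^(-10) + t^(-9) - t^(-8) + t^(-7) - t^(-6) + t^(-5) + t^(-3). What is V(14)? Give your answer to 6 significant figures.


Substituting t = 14 into V(t) = -t^(-10) + t^(-9) - t^(-8) + t^(-7) - t^(-6) + t^(-5) + t^(-3):
  (-)t^(-10) = -3.45716e-12
  (+)t^(-9) = 4.84003e-11
  (-)t^(-8) = -6.77604e-10
  (+)t^(-7) = 9.48645e-09
  (-)t^(-6) = -1.3281e-07
  (+)t^(-5) = 1.85934e-06
  (+)t^(-3) = 0.000364431
Sum = (-3.45716e-12) + (4.84003e-11) + (-6.77604e-10) + (9.48645e-09) + (-1.3281e-07) + (1.85934e-06) + (0.000364431)
= 0.0003661668747
Rounded to 6 significant figures: 0.000366167

0.000366167


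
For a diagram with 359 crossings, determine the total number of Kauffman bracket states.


Each crossing contributes 2 choices (A-smoothing or B-smoothing).
Total states = 2^359 = 1174271291386916613944740298394668513687841274454159935353645485766104512557304221731849499192384351515967488

1174271291386916613944740298394668513687841274454159935353645485766104512557304221731849499192384351515967488


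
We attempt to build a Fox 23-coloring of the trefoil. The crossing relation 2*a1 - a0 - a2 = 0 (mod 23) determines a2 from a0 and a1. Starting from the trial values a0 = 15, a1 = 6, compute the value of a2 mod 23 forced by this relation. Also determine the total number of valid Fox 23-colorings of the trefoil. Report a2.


Step 1: Apply the given crossing relation 2*a1 - a0 - a2 = 0 (mod 23).
  a2 = 2*a1 - a0 mod 23
  a2 = 2*6 - 15 mod 23
  a2 = 12 - 15 mod 23
  a2 = -3 mod 23 = 20
Step 2: The trefoil has determinant 3.
  Number of Fox p-colorings (p prime) is p^2 if p = 3, else p.
  Since 23 does not divide 3, only trivial (constant) colorings exist.
  (So the trial a0 = 15, a1 = 6 with a0 != a1 does NOT extend to a valid coloring of the whole trefoil: the other two crossing relations require 3*(a1 - a0) = 0 (mod 23), which fails.)
  Total colorings = 23
Step 3: a2 = 20, total Fox 23-colorings = 23

20


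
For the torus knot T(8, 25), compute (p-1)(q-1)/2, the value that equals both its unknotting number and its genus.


For a torus knot T(p,q), both the unknotting number and genus equal (p-1)(q-1)/2.
= (8-1)(25-1)/2
= 7*24/2
= 168/2 = 84

84


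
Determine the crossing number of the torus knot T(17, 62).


For a torus knot T(p, q) with gcd(p,q)=1,
the crossing number is min(p*(q-1), q*(p-1)).
p*(q-1) = 17*61 = 1037
q*(p-1) = 62*16 = 992
min(1037, 992) = 992

992


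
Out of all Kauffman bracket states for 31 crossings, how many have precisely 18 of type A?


We choose which 18 of 31 crossings get A-smoothings.
C(31, 18) = 31! / (18! * 13!)
= 206253075

206253075


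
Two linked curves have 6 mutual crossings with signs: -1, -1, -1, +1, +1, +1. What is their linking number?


Step 1: Count positive crossings: 3
Step 2: Count negative crossings: 3
Step 3: Sum of signs = 3 - 3 = 0
Step 4: Linking number = sum/2 = 0/2 = 0

0


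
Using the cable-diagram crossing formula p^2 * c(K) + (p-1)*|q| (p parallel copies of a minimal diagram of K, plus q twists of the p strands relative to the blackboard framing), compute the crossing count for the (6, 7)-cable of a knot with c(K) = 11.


Step 1: Each of the c(K) crossings of the companion diagram becomes p*p = p^2 crossings among the p parallel strands, and each of the |q| twists s_1 s_2 ... s_(p-1) adds (p-1) crossings.
  Crossings = p^2 * c(K) + (p-1)*|q|
Step 2: = 6^2 * 11 + (6-1)*7
Step 3: = 36*11 + 5*7
Step 4: = 396 + 35 = 431

431


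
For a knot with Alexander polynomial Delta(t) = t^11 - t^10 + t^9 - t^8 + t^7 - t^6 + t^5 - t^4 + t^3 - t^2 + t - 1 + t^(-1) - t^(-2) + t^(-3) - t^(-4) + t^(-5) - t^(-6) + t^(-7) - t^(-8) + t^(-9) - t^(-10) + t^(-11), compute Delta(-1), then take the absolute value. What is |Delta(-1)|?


Step 1: The polynomial has 23 terms with alternating signs, exponents from 11 down to -11.
Step 2: Substitute t = -1. The i-th term has coefficient (-1)^i and exponent (m-i),
  so its value is (-1)^i * (-1)^(m-i) = (-1)^m = -1 for every i.
Step 3: All 23 terms equal -1, so Delta(-1) = 23 * (-1) = -23
Step 4: |Delta(-1)| = 23

23


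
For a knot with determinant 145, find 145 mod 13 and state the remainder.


Step 1: A knot is p-colorable if and only if p divides its determinant.
Step 2: Compute 145 mod 13.
145 = 11 * 13 + 2
Step 3: 145 mod 13 = 2
Step 4: The knot is 13-colorable: no

2


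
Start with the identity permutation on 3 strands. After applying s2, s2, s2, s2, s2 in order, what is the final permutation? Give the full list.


Starting with identity [1, 2, 3].
Apply generators in sequence:
  After s2: [1, 3, 2]
  After s2: [1, 2, 3]
  After s2: [1, 3, 2]
  After s2: [1, 2, 3]
  After s2: [1, 3, 2]
Final permutation: [1, 3, 2]

[1, 3, 2]


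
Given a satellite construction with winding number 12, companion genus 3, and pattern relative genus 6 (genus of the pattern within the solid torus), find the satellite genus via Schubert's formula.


Schubert: g(satellite) = g_rel(pattern) + |winding| * g(companion),
where g_rel(pattern) is the genus of the pattern relative to the solid torus.
= 6 + 12 * 3
= 6 + 36 = 42

42


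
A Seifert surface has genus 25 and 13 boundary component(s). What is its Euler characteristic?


chi = 2 - 2g - b
= 2 - 2*25 - 13
= 2 - 50 - 13 = -61

-61


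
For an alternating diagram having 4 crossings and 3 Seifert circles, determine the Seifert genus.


For alternating knots, g = (c - s + 1)/2.
= (4 - 3 + 1)/2
= 2/2 = 1

1


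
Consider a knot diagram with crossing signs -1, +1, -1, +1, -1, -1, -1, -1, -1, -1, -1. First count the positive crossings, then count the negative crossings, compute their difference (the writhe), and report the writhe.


Step 1: Count positive crossings (+1).
Positive crossings: 2
Step 2: Count negative crossings (-1).
Negative crossings: 9
Step 3: Writhe = (positive) - (negative)
w = 2 - 9 = -7
Step 4: |w| = 7, and w is negative

-7


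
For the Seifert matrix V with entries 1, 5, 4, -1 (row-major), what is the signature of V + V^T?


Step 1: V + V^T = [[2, 9], [9, -2]]
Step 2: trace = 0, det = -85
Step 3: Discriminant = 0^2 - 4*(-85) = 340
Step 4: Eigenvalues: 9.21954, -9.21954
Step 5: Signature = (# positive eigenvalues) - (# negative eigenvalues) = 0

0


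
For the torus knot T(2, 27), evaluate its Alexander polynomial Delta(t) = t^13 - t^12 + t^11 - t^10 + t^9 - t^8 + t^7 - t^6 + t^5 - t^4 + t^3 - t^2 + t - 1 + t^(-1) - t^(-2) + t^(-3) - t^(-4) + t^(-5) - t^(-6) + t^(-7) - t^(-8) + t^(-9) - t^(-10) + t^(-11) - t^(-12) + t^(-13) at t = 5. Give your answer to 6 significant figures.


Substituting t = 5 into Delta(t) = t^13 - t^12 + t^11 - t^10 + t^9 - t^8 + t^7 - t^6 + t^5 - t^4 + t^3 - t^2 + t - 1 + t^(-1) - t^(-2) + t^(-3) - t^(-4) + t^(-5) - t^(-6) + t^(-7) - t^(-8) + t^(-9) - t^(-10) + t^(-11) - t^(-12) + t^(-13):
Term values: (1220703125) + (-244140625) + (48828125) + (-9765625) + (1953125) + (-390625) + (78125) + (-15625) + (3125) + (-625) + (125) + (-25) + (5) + (-1) + (0.2) + (-0.04) + (0.008) + (-0.0016) + (0.00032) + (-6.4e-05) + (1.28e-05) + (-2.56e-06) + (5.12e-07) + (-1.024e-07) + (2.048e-08) + (-4.096e-09) + (8.192e-10)
Sum = 1017252604
Rounded to 6 significant figures: 1.01725e+09

1.01725e+09


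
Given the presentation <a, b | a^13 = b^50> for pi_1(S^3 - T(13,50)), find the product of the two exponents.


The relation is a^13 = b^50.
Product of exponents = 13 * 50
= 650

650


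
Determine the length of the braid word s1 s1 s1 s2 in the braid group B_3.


The word length counts the number of generators (including inverses).
Listing each generator: s1, s1, s1, s2
There are 4 generators in this braid word.

4


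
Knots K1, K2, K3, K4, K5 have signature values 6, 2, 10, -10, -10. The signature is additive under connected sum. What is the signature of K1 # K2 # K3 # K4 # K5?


The signature is additive under connected sum.
signature(K1 # K2 # K3 # K4 # K5) = (6) + (2) + (10) + (-10) + (-10)
= -2

-2


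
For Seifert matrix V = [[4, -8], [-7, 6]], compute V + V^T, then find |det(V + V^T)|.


Step 1: Form V + V^T where V = [[4, -8], [-7, 6]]
  V^T = [[4, -7], [-8, 6]]
  V + V^T = [[8, -15], [-15, 12]]
Step 2: det(V + V^T) = 8*12 - (-15)*(-15)
  = 96 - 225 = -129
Step 3: Knot determinant = |det(V + V^T)| = |-129| = 129

129


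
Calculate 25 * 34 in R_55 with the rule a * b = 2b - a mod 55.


25 * 34 = 2*34 - 25 mod 55
= 68 - 25 mod 55
= 43 mod 55 = 43

43


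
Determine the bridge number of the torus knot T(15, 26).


The bridge number of T(p,q) is min(p,q).
min(15, 26) = 15

15


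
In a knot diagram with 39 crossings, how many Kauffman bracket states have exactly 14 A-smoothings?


We choose which 14 of 39 crossings get A-smoothings.
C(39, 14) = 39! / (14! * 25!)
= 15084504396

15084504396


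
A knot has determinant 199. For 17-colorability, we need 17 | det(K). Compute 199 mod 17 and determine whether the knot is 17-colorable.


Step 1: A knot is p-colorable if and only if p divides its determinant.
Step 2: Compute 199 mod 17.
199 = 11 * 17 + 12
Step 3: 199 mod 17 = 12
Step 4: The knot is 17-colorable: no

12


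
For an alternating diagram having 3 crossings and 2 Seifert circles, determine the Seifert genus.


For alternating knots, g = (c - s + 1)/2.
= (3 - 2 + 1)/2
= 2/2 = 1

1


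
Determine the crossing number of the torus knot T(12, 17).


For a torus knot T(p, q) with gcd(p,q)=1,
the crossing number is min(p*(q-1), q*(p-1)).
p*(q-1) = 12*16 = 192
q*(p-1) = 17*11 = 187
min(192, 187) = 187

187


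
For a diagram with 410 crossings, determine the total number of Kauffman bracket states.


Each crossing contributes 2 choices (A-smoothing or B-smoothing).
Total states = 2^410 = 2644223875160994395807661232131084159313618731857124877138595181097623164945245383300756841758861139390364848100093433217024

2644223875160994395807661232131084159313618731857124877138595181097623164945245383300756841758861139390364848100093433217024


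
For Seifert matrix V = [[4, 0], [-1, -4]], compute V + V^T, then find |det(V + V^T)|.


Step 1: Form V + V^T where V = [[4, 0], [-1, -4]]
  V^T = [[4, -1], [0, -4]]
  V + V^T = [[8, -1], [-1, -8]]
Step 2: det(V + V^T) = 8*(-8) - (-1)*(-1)
  = -64 - 1 = -65
Step 3: Knot determinant = |det(V + V^T)| = |-65| = 65

65


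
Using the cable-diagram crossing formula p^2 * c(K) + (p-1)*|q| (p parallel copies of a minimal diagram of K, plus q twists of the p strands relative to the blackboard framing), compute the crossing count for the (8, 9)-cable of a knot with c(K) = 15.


Step 1: Each of the c(K) crossings of the companion diagram becomes p*p = p^2 crossings among the p parallel strands, and each of the |q| twists s_1 s_2 ... s_(p-1) adds (p-1) crossings.
  Crossings = p^2 * c(K) + (p-1)*|q|
Step 2: = 8^2 * 15 + (8-1)*9
Step 3: = 64*15 + 7*9
Step 4: = 960 + 63 = 1023

1023


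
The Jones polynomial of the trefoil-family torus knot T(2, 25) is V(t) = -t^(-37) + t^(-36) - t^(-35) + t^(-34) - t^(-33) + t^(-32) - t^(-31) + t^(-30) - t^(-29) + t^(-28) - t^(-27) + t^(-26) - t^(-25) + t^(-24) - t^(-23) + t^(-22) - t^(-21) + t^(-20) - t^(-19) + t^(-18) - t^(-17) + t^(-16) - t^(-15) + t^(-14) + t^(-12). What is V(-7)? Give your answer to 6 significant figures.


Substituting t = -7 into V(t) = -t^(-37) + t^(-36) - t^(-35) + t^(-34) - t^(-33) + t^(-32) - t^(-31) + t^(-30) - t^(-29) + t^(-28) - t^(-27) + t^(-26) - t^(-25) + t^(-24) - t^(-23) + t^(-22) - t^(-21) + t^(-20) - t^(-19) + t^(-18) - t^(-17) + t^(-16) - t^(-15) + t^(-14) + t^(-12):
  (-)t^(-37) = 5.38732e-32
  (+)t^(-36) = 3.77112e-31
  (-)t^(-35) = 2.63979e-30
  (+)t^(-34) = 1.84785e-29
  (-)t^(-33) = 1.29349e-28
  (+)t^(-32) = 9.05446e-28
  (-)t^(-31) = 6.33812e-27
  (+)t^(-30) = 4.43669e-26
  (-)t^(-29) = 3.10568e-25
  (+)t^(-28) = 2.17398e-24
  (-)t^(-27) = 1.52178e-23
  (+)t^(-26) = 1.06525e-22
  (-)t^(-25) = 7.45674e-22
  (+)t^(-24) = 5.21972e-21
  (-)t^(-23) = 3.6538e-20
  (+)t^(-22) = 2.55766e-19
  (-)t^(-21) = 1.79036e-18
  (+)t^(-20) = 1.25325e-17
  (-)t^(-19) = 8.77278e-17
  (+)t^(-18) = 6.14095e-16
  (-)t^(-17) = 4.29866e-15
  (+)t^(-16) = 3.00906e-14
  (-)t^(-15) = 2.10634e-13
  (+)t^(-14) = 1.47444e-12
  (+)t^(-12) = 7.22476e-11
Sum = (5.38732e-32) + (3.77112e-31) + (2.63979e-30) + (1.84785e-29) + (1.29349e-28) + (9.05446e-28) + (6.33812e-27) + (4.43669e-26) + (3.10568e-25) + (2.17398e-24) + (1.52178e-23) + (1.06525e-22) + (7.45674e-22) + (5.21972e-21) + (3.6538e-20) + (2.55766e-19) + (1.79036e-18) + (1.25325e-17) + (8.77278e-17) + (6.14095e-16) + (4.29866e-15) + (3.00906e-14) + (2.10634e-13) + (1.47444e-12) + (7.22476e-11)
= 7.396779714e-11
Rounded to 6 significant figures: 7.39678e-11

7.39678e-11


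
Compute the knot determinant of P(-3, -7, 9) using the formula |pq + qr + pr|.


Step 1: Compute pq + qr + pr.
pq = (-3)*(-7) = 21
qr = (-7)*9 = -63
pr = (-3)*9 = -27
pq + qr + pr = 21 + (-63) + (-27) = -69
Step 2: Take absolute value.
det(P(-3,-7,9)) = |-69| = 69

69


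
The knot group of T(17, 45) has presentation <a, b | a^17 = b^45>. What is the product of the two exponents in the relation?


The relation is a^17 = b^45.
Product of exponents = 17 * 45
= 765

765


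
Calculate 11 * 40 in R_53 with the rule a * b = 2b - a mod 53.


11 * 40 = 2*40 - 11 mod 53
= 80 - 11 mod 53
= 69 mod 53 = 16

16


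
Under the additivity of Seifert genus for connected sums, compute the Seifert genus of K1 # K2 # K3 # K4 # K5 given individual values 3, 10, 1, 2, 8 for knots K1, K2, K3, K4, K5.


The Seifert genus is additive under connected sum.
Seifert genus(K1 # K2 # K3 # K4 # K5) = (3) + (10) + (1) + (2) + (8)
= 24

24


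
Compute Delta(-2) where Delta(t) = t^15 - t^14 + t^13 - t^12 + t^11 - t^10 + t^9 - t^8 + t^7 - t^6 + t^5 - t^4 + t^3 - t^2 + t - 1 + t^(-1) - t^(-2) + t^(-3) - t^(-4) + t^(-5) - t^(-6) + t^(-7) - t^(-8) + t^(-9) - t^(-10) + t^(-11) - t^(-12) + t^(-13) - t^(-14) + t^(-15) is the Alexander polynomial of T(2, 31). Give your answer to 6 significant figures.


Substituting t = -2 into Delta(t) = t^15 - t^14 + t^13 - t^12 + t^11 - t^10 + t^9 - t^8 + t^7 - t^6 + t^5 - t^4 + t^3 - t^2 + t - 1 + t^(-1) - t^(-2) + t^(-3) - t^(-4) + t^(-5) - t^(-6) + t^(-7) - t^(-8) + t^(-9) - t^(-10) + t^(-11) - t^(-12) + t^(-13) - t^(-14) + t^(-15):
Term values: (-32768) + (-16384) + (-8192) + (-4096) + (-2048) + (-1024) + (-512) + (-256) + (-128) + (-64) + (-32) + (-16) + (-8) + (-4) + (-2) + (-1) + (-0.5) + (-0.25) + (-0.125) + (-0.0625) + (-0.03125) + (-0.015625) + (-0.0078125) + (-0.00390625) + (-0.00195312) + (-0.000976562) + (-0.000488281) + (-0.000244141) + (-0.00012207) + (-6.10352e-05) + (-3.05176e-05)
Sum = -65535.99997
Rounded to 6 significant figures: -65536

-65536


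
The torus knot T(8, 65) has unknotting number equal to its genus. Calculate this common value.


For a torus knot T(p,q), both the unknotting number and genus equal (p-1)(q-1)/2.
= (8-1)(65-1)/2
= 7*64/2
= 448/2 = 224

224


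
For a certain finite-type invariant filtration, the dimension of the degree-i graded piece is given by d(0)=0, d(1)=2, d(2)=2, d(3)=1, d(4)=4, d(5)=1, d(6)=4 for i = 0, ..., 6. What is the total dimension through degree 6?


Total dimension = d(0) + d(1) + ... + d(6)
= 0 + 2 + 2 + 1 + 4 + 1 + 4
= 14

14


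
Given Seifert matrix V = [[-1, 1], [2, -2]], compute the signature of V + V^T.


Step 1: V + V^T = [[-2, 3], [3, -4]]
Step 2: trace = -6, det = -1
Step 3: Discriminant = (-6)^2 - 4*(-1) = 40
Step 4: Eigenvalues: 0.162278, -6.16228
Step 5: Signature = (# positive eigenvalues) - (# negative eigenvalues) = 0

0


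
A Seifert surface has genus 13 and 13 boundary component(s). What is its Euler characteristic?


chi = 2 - 2g - b
= 2 - 2*13 - 13
= 2 - 26 - 13 = -37

-37


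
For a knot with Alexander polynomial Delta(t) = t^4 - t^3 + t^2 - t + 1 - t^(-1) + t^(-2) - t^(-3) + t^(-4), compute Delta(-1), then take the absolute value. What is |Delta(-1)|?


Step 1: The polynomial has 9 terms with alternating signs, exponents from 4 down to -4.
Step 2: Substitute t = -1. The i-th term has coefficient (-1)^i and exponent (m-i),
  so its value is (-1)^i * (-1)^(m-i) = (-1)^m = 1 for every i.
Step 3: All 9 terms equal 1, so Delta(-1) = 9 * (1) = 9
Step 4: |Delta(-1)| = 9

9


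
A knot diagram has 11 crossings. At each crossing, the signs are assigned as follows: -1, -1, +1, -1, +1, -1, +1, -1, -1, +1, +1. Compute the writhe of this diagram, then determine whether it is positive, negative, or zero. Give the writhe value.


Step 1: Count positive crossings (+1).
Positive crossings: 5
Step 2: Count negative crossings (-1).
Negative crossings: 6
Step 3: Writhe = (positive) - (negative)
w = 5 - 6 = -1
Step 4: |w| = 1, and w is negative

-1


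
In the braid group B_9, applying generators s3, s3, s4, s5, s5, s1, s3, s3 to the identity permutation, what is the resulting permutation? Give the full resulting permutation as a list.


Starting with identity [1, 2, 3, 4, 5, 6, 7, 8, 9].
Apply generators in sequence:
  After s3: [1, 2, 4, 3, 5, 6, 7, 8, 9]
  After s3: [1, 2, 3, 4, 5, 6, 7, 8, 9]
  After s4: [1, 2, 3, 5, 4, 6, 7, 8, 9]
  After s5: [1, 2, 3, 5, 6, 4, 7, 8, 9]
  After s5: [1, 2, 3, 5, 4, 6, 7, 8, 9]
  After s1: [2, 1, 3, 5, 4, 6, 7, 8, 9]
  After s3: [2, 1, 5, 3, 4, 6, 7, 8, 9]
  After s3: [2, 1, 3, 5, 4, 6, 7, 8, 9]
Final permutation: [2, 1, 3, 5, 4, 6, 7, 8, 9]

[2, 1, 3, 5, 4, 6, 7, 8, 9]


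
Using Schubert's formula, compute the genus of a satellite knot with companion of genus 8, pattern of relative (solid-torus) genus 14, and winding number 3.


Schubert: g(satellite) = g_rel(pattern) + |winding| * g(companion),
where g_rel(pattern) is the genus of the pattern relative to the solid torus.
= 14 + 3 * 8
= 14 + 24 = 38

38


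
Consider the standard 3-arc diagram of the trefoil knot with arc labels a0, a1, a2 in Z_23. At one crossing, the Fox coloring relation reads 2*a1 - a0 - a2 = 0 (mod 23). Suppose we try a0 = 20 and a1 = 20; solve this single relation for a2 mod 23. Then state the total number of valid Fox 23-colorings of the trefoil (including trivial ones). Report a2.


Step 1: Apply the given crossing relation 2*a1 - a0 - a2 = 0 (mod 23).
  a2 = 2*a1 - a0 mod 23
  a2 = 2*20 - 20 mod 23
  a2 = 40 - 20 mod 23
  a2 = 20 mod 23 = 20
Step 2: The trefoil has determinant 3.
  Number of Fox p-colorings (p prime) is p^2 if p = 3, else p.
  Since 23 does not divide 3, only trivial (constant) colorings exist.
  (Here a0 = a1 = a2 = 20, the constant coloring, which is valid.)
  Total colorings = 23
Step 3: a2 = 20, total Fox 23-colorings = 23

20


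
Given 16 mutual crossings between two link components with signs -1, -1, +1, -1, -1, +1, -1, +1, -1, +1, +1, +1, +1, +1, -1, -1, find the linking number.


Step 1: Count positive crossings: 8
Step 2: Count negative crossings: 8
Step 3: Sum of signs = 8 - 8 = 0
Step 4: Linking number = sum/2 = 0/2 = 0

0


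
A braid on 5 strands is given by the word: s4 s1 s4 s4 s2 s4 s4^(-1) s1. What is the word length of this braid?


The word length counts the number of generators (including inverses).
Listing each generator: s4, s1, s4, s4, s2, s4, s4^(-1), s1
There are 8 generators in this braid word.

8


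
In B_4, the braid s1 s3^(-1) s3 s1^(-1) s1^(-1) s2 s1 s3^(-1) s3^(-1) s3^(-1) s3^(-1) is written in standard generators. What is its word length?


The word length counts the number of generators (including inverses).
Listing each generator: s1, s3^(-1), s3, s1^(-1), s1^(-1), s2, s1, s3^(-1), s3^(-1), s3^(-1), s3^(-1)
There are 11 generators in this braid word.

11


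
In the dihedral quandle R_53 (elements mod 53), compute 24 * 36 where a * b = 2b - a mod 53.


24 * 36 = 2*36 - 24 mod 53
= 72 - 24 mod 53
= 48 mod 53 = 48

48


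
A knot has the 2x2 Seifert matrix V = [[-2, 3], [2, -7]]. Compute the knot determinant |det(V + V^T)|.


Step 1: Form V + V^T where V = [[-2, 3], [2, -7]]
  V^T = [[-2, 2], [3, -7]]
  V + V^T = [[-4, 5], [5, -14]]
Step 2: det(V + V^T) = (-4)*(-14) - 5*5
  = 56 - 25 = 31
Step 3: Knot determinant = |det(V + V^T)| = |31| = 31

31


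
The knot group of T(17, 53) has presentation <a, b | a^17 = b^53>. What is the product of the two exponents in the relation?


The relation is a^17 = b^53.
Product of exponents = 17 * 53
= 901

901


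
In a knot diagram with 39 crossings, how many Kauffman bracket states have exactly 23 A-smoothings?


We choose which 23 of 39 crossings get A-smoothings.
C(39, 23) = 39! / (23! * 16!)
= 37711260990

37711260990


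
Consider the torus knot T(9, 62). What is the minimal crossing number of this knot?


For a torus knot T(p, q) with gcd(p,q)=1,
the crossing number is min(p*(q-1), q*(p-1)).
p*(q-1) = 9*61 = 549
q*(p-1) = 62*8 = 496
min(549, 496) = 496

496


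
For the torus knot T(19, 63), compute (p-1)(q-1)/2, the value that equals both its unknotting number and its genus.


For a torus knot T(p,q), both the unknotting number and genus equal (p-1)(q-1)/2.
= (19-1)(63-1)/2
= 18*62/2
= 1116/2 = 558

558


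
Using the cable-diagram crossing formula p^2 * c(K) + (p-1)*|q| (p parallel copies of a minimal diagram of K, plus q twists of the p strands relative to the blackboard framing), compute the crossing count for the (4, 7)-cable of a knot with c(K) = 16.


Step 1: Each of the c(K) crossings of the companion diagram becomes p*p = p^2 crossings among the p parallel strands, and each of the |q| twists s_1 s_2 ... s_(p-1) adds (p-1) crossings.
  Crossings = p^2 * c(K) + (p-1)*|q|
Step 2: = 4^2 * 16 + (4-1)*7
Step 3: = 16*16 + 3*7
Step 4: = 256 + 21 = 277

277


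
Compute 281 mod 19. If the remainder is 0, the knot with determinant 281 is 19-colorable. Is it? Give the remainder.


Step 1: A knot is p-colorable if and only if p divides its determinant.
Step 2: Compute 281 mod 19.
281 = 14 * 19 + 15
Step 3: 281 mod 19 = 15
Step 4: The knot is 19-colorable: no

15


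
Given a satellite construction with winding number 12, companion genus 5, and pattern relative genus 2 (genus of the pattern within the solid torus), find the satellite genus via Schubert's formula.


Schubert: g(satellite) = g_rel(pattern) + |winding| * g(companion),
where g_rel(pattern) is the genus of the pattern relative to the solid torus.
= 2 + 12 * 5
= 2 + 60 = 62

62


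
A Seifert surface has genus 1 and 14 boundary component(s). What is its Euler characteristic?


chi = 2 - 2g - b
= 2 - 2*1 - 14
= 2 - 2 - 14 = -14

-14


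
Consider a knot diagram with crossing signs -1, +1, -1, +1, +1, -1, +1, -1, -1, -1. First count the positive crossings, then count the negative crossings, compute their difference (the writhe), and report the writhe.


Step 1: Count positive crossings (+1).
Positive crossings: 4
Step 2: Count negative crossings (-1).
Negative crossings: 6
Step 3: Writhe = (positive) - (negative)
w = 4 - 6 = -2
Step 4: |w| = 2, and w is negative

-2


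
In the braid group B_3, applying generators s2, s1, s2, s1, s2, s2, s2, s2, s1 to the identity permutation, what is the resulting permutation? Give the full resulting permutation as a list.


Starting with identity [1, 2, 3].
Apply generators in sequence:
  After s2: [1, 3, 2]
  After s1: [3, 1, 2]
  After s2: [3, 2, 1]
  After s1: [2, 3, 1]
  After s2: [2, 1, 3]
  After s2: [2, 3, 1]
  After s2: [2, 1, 3]
  After s2: [2, 3, 1]
  After s1: [3, 2, 1]
Final permutation: [3, 2, 1]

[3, 2, 1]


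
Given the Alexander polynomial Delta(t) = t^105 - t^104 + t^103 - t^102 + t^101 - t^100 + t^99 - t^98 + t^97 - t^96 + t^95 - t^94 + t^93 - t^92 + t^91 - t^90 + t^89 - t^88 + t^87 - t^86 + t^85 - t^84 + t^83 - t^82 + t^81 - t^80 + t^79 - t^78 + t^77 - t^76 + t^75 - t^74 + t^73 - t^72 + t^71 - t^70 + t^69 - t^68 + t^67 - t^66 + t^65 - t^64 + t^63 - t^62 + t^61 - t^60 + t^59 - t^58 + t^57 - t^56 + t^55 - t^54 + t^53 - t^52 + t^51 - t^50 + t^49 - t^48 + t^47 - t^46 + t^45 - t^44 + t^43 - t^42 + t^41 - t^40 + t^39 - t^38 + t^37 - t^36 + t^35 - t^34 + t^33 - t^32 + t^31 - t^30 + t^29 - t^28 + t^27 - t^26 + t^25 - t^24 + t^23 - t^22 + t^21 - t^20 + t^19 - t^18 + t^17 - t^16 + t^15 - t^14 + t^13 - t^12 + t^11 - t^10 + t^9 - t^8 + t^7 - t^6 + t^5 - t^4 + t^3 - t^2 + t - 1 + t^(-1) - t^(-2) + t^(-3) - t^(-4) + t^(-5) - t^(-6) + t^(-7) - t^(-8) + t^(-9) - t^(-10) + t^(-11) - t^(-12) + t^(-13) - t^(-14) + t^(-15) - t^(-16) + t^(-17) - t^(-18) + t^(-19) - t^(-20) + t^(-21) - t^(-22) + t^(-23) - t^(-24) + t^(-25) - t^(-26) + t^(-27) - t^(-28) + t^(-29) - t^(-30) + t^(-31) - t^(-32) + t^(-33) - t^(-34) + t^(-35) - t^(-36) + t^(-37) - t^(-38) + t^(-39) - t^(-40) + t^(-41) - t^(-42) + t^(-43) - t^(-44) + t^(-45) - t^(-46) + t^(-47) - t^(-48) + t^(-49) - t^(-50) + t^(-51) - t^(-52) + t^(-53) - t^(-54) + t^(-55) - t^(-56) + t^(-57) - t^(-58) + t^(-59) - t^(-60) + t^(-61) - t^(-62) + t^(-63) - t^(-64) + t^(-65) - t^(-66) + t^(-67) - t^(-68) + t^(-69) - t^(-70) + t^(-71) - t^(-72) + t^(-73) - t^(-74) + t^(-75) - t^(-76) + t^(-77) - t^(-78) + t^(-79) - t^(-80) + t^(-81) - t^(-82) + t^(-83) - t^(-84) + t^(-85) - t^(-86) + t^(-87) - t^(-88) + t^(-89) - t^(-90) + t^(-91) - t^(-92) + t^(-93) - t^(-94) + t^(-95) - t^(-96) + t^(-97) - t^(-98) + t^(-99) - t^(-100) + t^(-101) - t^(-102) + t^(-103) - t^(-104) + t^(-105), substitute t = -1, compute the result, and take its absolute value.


Step 1: The polynomial has 211 terms with alternating signs, exponents from 105 down to -105.
Step 2: Substitute t = -1. The i-th term has coefficient (-1)^i and exponent (m-i),
  so its value is (-1)^i * (-1)^(m-i) = (-1)^m = -1 for every i.
Step 3: All 211 terms equal -1, so Delta(-1) = 211 * (-1) = -211
Step 4: |Delta(-1)| = 211

211


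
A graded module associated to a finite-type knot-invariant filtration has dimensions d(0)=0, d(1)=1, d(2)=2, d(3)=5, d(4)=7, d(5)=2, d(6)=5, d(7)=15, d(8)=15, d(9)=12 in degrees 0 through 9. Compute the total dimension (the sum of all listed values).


Total dimension = d(0) + d(1) + ... + d(9)
= 0 + 1 + 2 + 5 + 7 + 2 + 5 + 15 + 15 + 12
= 64

64


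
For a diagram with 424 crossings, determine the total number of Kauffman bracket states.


Each crossing contributes 2 choices (A-smoothing or B-smoothing).
Total states = 2^424 = 43322963970637732180912721627235682866194329302747133987038743447103457934462900359999600095377180907771737671271930809827721216

43322963970637732180912721627235682866194329302747133987038743447103457934462900359999600095377180907771737671271930809827721216


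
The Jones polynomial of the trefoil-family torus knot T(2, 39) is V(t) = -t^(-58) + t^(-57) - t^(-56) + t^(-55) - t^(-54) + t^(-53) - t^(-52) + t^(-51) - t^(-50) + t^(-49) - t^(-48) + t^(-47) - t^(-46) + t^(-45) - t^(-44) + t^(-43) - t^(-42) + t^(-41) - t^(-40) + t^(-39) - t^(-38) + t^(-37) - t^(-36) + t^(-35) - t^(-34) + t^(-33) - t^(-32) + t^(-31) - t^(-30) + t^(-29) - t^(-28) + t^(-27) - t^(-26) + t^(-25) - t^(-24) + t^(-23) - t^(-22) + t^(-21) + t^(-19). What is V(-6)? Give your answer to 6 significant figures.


Substituting t = -6 into V(t) = -t^(-58) + t^(-57) - t^(-56) + t^(-55) - t^(-54) + t^(-53) - t^(-52) + t^(-51) - t^(-50) + t^(-49) - t^(-48) + t^(-47) - t^(-46) + t^(-45) - t^(-44) + t^(-43) - t^(-42) + t^(-41) - t^(-40) + t^(-39) - t^(-38) + t^(-37) - t^(-36) + t^(-35) - t^(-34) + t^(-33) - t^(-32) + t^(-31) - t^(-30) + t^(-29) - t^(-28) + t^(-27) - t^(-26) + t^(-25) - t^(-24) + t^(-23) - t^(-22) + t^(-21) + t^(-19):
  (-)t^(-58) = -7.36593e-46
  (+)t^(-57) = -4.41956e-45
  (-)t^(-56) = -2.65173e-44
  (+)t^(-55) = -1.59104e-43
  (-)t^(-54) = -9.54624e-43
  (+)t^(-53) = -5.72775e-42
  (-)t^(-52) = -3.43665e-41
  (+)t^(-51) = -2.06199e-40
  (-)t^(-50) = -1.23719e-39
  (+)t^(-49) = -7.42316e-39
  (-)t^(-48) = -4.4539e-38
  (+)t^(-47) = -2.67234e-37
  (-)t^(-46) = -1.6034e-36
  (+)t^(-45) = -9.62041e-36
  (-)t^(-44) = -5.77225e-35
  (+)t^(-43) = -3.46335e-34
  (-)t^(-42) = -2.07801e-33
  (+)t^(-41) = -1.24681e-32
  (-)t^(-40) = -7.48083e-32
  (+)t^(-39) = -4.4885e-31
  (-)t^(-38) = -2.6931e-30
  (+)t^(-37) = -1.61586e-29
  (-)t^(-36) = -9.69516e-29
  (+)t^(-35) = -5.8171e-28
  (-)t^(-34) = -3.49026e-27
  (+)t^(-33) = -2.09415e-26
  (-)t^(-32) = -1.25649e-25
  (+)t^(-31) = -7.53896e-25
  (-)t^(-30) = -4.52337e-24
  (+)t^(-29) = -2.71402e-23
  (-)t^(-28) = -1.62841e-22
  (+)t^(-27) = -9.77049e-22
  (-)t^(-26) = -5.86229e-21
  (+)t^(-25) = -3.51738e-20
  (-)t^(-24) = -2.11043e-19
  (+)t^(-23) = -1.26626e-18
  (-)t^(-22) = -7.59753e-18
  (+)t^(-21) = -4.55852e-17
  (+)t^(-19) = -1.64107e-15
Sum = (-7.36593e-46) + (-4.41956e-45) + (-2.65173e-44) + (-1.59104e-43) + (-9.54624e-43) + (-5.72775e-42) + (-3.43665e-41) + (-2.06199e-40) + (-1.23719e-39) + (-7.42316e-39) + (-4.4539e-38) + (-2.67234e-37) + (-1.6034e-36) + (-9.62041e-36) + (-5.77225e-35) + (-3.46335e-34) + (-2.07801e-33) + (-1.24681e-32) + (-7.48083e-32) + (-4.4885e-31) + (-2.6931e-30) + (-1.61586e-29) + (-9.69516e-29) + (-5.8171e-28) + (-3.49026e-27) + (-2.09415e-26) + (-1.25649e-25) + (-7.53896e-25) + (-4.52337e-24) + (-2.71402e-23) + (-1.62841e-22) + (-9.77049e-22) + (-5.86229e-21) + (-3.51738e-20) + (-2.11043e-19) + (-1.26626e-18) + (-7.59753e-18) + (-4.55852e-17) + (-1.64107e-15)
= -1.695768961e-15
Rounded to 6 significant figures: -1.69577e-15

-1.69577e-15


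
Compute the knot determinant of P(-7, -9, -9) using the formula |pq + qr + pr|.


Step 1: Compute pq + qr + pr.
pq = (-7)*(-9) = 63
qr = (-9)*(-9) = 81
pr = (-7)*(-9) = 63
pq + qr + pr = 63 + 81 + 63 = 207
Step 2: Take absolute value.
det(P(-7,-9,-9)) = |207| = 207

207


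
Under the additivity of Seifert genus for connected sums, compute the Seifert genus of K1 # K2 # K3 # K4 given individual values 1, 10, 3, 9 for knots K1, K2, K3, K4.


The Seifert genus is additive under connected sum.
Seifert genus(K1 # K2 # K3 # K4) = (1) + (10) + (3) + (9)
= 23

23


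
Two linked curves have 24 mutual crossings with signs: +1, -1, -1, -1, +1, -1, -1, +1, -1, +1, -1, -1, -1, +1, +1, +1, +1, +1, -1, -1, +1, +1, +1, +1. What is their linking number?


Step 1: Count positive crossings: 13
Step 2: Count negative crossings: 11
Step 3: Sum of signs = 13 - 11 = 2
Step 4: Linking number = sum/2 = 2/2 = 1

1


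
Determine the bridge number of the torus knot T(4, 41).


The bridge number of T(p,q) is min(p,q).
min(4, 41) = 4

4


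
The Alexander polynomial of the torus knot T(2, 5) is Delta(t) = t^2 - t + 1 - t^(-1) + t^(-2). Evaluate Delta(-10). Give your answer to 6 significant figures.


Substituting t = -10 into Delta(t) = t^2 - t + 1 - t^(-1) + t^(-2):
Term values: (100) + (10) + (1) + (0.1) + (0.01)
Sum = 111.11
Rounded to 6 significant figures: 111.11

111.11


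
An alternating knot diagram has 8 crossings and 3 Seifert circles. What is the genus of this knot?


For alternating knots, g = (c - s + 1)/2.
= (8 - 3 + 1)/2
= 6/2 = 3

3


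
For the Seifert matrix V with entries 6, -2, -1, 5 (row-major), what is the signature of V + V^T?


Step 1: V + V^T = [[12, -3], [-3, 10]]
Step 2: trace = 22, det = 111
Step 3: Discriminant = 22^2 - 4*111 = 40
Step 4: Eigenvalues: 14.1623, 7.83772
Step 5: Signature = (# positive eigenvalues) - (# negative eigenvalues) = 2

2


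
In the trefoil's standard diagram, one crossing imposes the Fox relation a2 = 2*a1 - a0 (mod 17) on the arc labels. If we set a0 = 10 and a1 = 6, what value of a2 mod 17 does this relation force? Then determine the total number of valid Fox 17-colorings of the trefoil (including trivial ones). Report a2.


Step 1: Apply the given crossing relation 2*a1 - a0 - a2 = 0 (mod 17).
  a2 = 2*a1 - a0 mod 17
  a2 = 2*6 - 10 mod 17
  a2 = 12 - 10 mod 17
  a2 = 2 mod 17 = 2
Step 2: The trefoil has determinant 3.
  Number of Fox p-colorings (p prime) is p^2 if p = 3, else p.
  Since 17 does not divide 3, only trivial (constant) colorings exist.
  (So the trial a0 = 10, a1 = 6 with a0 != a1 does NOT extend to a valid coloring of the whole trefoil: the other two crossing relations require 3*(a1 - a0) = 0 (mod 17), which fails.)
  Total colorings = 17
Step 3: a2 = 2, total Fox 17-colorings = 17

2


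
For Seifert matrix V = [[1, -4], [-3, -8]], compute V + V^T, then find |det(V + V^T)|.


Step 1: Form V + V^T where V = [[1, -4], [-3, -8]]
  V^T = [[1, -3], [-4, -8]]
  V + V^T = [[2, -7], [-7, -16]]
Step 2: det(V + V^T) = 2*(-16) - (-7)*(-7)
  = -32 - 49 = -81
Step 3: Knot determinant = |det(V + V^T)| = |-81| = 81

81


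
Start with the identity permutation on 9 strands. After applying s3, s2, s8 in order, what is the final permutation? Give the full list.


Starting with identity [1, 2, 3, 4, 5, 6, 7, 8, 9].
Apply generators in sequence:
  After s3: [1, 2, 4, 3, 5, 6, 7, 8, 9]
  After s2: [1, 4, 2, 3, 5, 6, 7, 8, 9]
  After s8: [1, 4, 2, 3, 5, 6, 7, 9, 8]
Final permutation: [1, 4, 2, 3, 5, 6, 7, 9, 8]

[1, 4, 2, 3, 5, 6, 7, 9, 8]


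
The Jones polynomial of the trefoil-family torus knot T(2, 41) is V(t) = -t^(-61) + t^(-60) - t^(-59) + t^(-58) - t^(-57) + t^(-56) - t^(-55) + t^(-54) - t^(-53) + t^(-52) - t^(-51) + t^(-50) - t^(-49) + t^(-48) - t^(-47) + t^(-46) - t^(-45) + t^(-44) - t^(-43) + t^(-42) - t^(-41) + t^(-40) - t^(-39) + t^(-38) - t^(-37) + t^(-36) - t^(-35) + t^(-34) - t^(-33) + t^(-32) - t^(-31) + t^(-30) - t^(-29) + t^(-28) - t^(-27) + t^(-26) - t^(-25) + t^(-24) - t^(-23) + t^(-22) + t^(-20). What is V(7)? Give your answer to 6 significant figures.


Substituting t = 7 into V(t) = -t^(-61) + t^(-60) - t^(-59) + t^(-58) - t^(-57) + t^(-56) - t^(-55) + t^(-54) - t^(-53) + t^(-52) - t^(-51) + t^(-50) - t^(-49) + t^(-48) - t^(-47) + t^(-46) - t^(-45) + t^(-44) - t^(-43) + t^(-42) - t^(-41) + t^(-40) - t^(-39) + t^(-38) - t^(-37) + t^(-36) - t^(-35) + t^(-34) - t^(-33) + t^(-32) - t^(-31) + t^(-30) - t^(-29) + t^(-28) - t^(-27) + t^(-26) - t^(-25) + t^(-24) - t^(-23) + t^(-22) + t^(-20):
  (-)t^(-61) = -2.81203e-52
  (+)t^(-60) = 1.96842e-51
  (-)t^(-59) = -1.37789e-50
  (+)t^(-58) = 9.64525e-50
  (-)t^(-57) = -6.75168e-49
  (+)t^(-56) = 4.72617e-48
  (-)t^(-55) = -3.30832e-47
  (+)t^(-54) = 2.31583e-46
  (-)t^(-53) = -1.62108e-45
  (+)t^(-52) = 1.13475e-44
  (-)t^(-51) = -7.94328e-44
  (+)t^(-50) = 5.5603e-43
  (-)t^(-49) = -3.89221e-42
  (+)t^(-48) = 2.72455e-41
  (-)t^(-47) = -1.90718e-40
  (+)t^(-46) = 1.33503e-39
  (-)t^(-45) = -9.34519e-39
  (+)t^(-44) = 6.54163e-38
  (-)t^(-43) = -4.57914e-37
  (+)t^(-42) = 3.2054e-36
  (-)t^(-41) = -2.24378e-35
  (+)t^(-40) = 1.57065e-34
  (-)t^(-39) = -1.09945e-33
  (+)t^(-38) = 7.69617e-33
  (-)t^(-37) = -5.38732e-32
  (+)t^(-36) = 3.77112e-31
  (-)t^(-35) = -2.63979e-30
  (+)t^(-34) = 1.84785e-29
  (-)t^(-33) = -1.29349e-28
  (+)t^(-32) = 9.05446e-28
  (-)t^(-31) = -6.33812e-27
  (+)t^(-30) = 4.43669e-26
  (-)t^(-29) = -3.10568e-25
  (+)t^(-28) = 2.17398e-24
  (-)t^(-27) = -1.52178e-23
  (+)t^(-26) = 1.06525e-22
  (-)t^(-25) = -7.45674e-22
  (+)t^(-24) = 5.21972e-21
  (-)t^(-23) = -3.6538e-20
  (+)t^(-22) = 2.55766e-19
  (+)t^(-20) = 1.25325e-17
Sum = (-2.81203e-52) + (1.96842e-51) + (-1.37789e-50) + (9.64525e-50) + (-6.75168e-49) + (4.72617e-48) + (-3.30832e-47) + (2.31583e-46) + (-1.62108e-45) + (1.13475e-44) + (-7.94328e-44) + (5.5603e-43) + (-3.89221e-42) + (2.72455e-41) + (-1.90718e-40) + (1.33503e-39) + (-9.34519e-39) + (6.54163e-38) + (-4.57914e-37) + (3.2054e-36) + (-2.24378e-35) + (1.57065e-34) + (-1.09945e-33) + (7.69617e-33) + (-5.38732e-32) + (3.77112e-31) + (-2.63979e-30) + (1.84785e-29) + (-1.29349e-28) + (9.05446e-28) + (-6.33812e-27) + (4.43669e-26) + (-3.10568e-25) + (2.17398e-24) + (-1.52178e-23) + (1.06525e-22) + (-7.45674e-22) + (5.21972e-21) + (-3.6538e-20) + (2.55766e-19) + (1.25325e-17)
= 1.27563383e-17
Rounded to 6 significant figures: 1.27563e-17

1.27563e-17


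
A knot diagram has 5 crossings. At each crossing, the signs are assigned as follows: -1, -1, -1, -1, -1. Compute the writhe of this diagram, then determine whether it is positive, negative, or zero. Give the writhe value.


Step 1: Count positive crossings (+1).
Positive crossings: 0
Step 2: Count negative crossings (-1).
Negative crossings: 5
Step 3: Writhe = (positive) - (negative)
w = 0 - 5 = -5
Step 4: |w| = 5, and w is negative

-5


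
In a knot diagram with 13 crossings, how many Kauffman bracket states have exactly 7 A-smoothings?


We choose which 7 of 13 crossings get A-smoothings.
C(13, 7) = 13! / (7! * 6!)
= 1716

1716


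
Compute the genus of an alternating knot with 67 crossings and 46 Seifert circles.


For alternating knots, g = (c - s + 1)/2.
= (67 - 46 + 1)/2
= 22/2 = 11

11


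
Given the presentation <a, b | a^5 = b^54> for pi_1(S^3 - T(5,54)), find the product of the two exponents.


The relation is a^5 = b^54.
Product of exponents = 5 * 54
= 270

270


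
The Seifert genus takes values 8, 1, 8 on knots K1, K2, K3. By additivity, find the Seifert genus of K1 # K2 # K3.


The Seifert genus is additive under connected sum.
Seifert genus(K1 # K2 # K3) = (8) + (1) + (8)
= 17

17


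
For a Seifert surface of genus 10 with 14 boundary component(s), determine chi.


chi = 2 - 2g - b
= 2 - 2*10 - 14
= 2 - 20 - 14 = -32

-32


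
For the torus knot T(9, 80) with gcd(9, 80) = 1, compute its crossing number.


For a torus knot T(p, q) with gcd(p,q)=1,
the crossing number is min(p*(q-1), q*(p-1)).
p*(q-1) = 9*79 = 711
q*(p-1) = 80*8 = 640
min(711, 640) = 640

640


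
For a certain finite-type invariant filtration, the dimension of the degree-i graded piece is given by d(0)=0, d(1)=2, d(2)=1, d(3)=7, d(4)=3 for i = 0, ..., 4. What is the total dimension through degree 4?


Total dimension = d(0) + d(1) + ... + d(4)
= 0 + 2 + 1 + 7 + 3
= 13

13


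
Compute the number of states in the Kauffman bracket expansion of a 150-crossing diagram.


Each crossing contributes 2 choices (A-smoothing or B-smoothing).
Total states = 2^150 = 1427247692705959881058285969449495136382746624

1427247692705959881058285969449495136382746624


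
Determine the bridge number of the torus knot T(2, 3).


The bridge number of T(p,q) is min(p,q).
min(2, 3) = 2

2


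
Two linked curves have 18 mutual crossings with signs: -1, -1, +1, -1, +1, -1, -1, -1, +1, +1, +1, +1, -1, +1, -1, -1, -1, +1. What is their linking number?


Step 1: Count positive crossings: 8
Step 2: Count negative crossings: 10
Step 3: Sum of signs = 8 - 10 = -2
Step 4: Linking number = sum/2 = -2/2 = -1

-1


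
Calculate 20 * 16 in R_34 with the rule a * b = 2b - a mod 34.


20 * 16 = 2*16 - 20 mod 34
= 32 - 20 mod 34
= 12 mod 34 = 12

12


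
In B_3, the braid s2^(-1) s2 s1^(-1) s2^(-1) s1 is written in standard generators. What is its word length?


The word length counts the number of generators (including inverses).
Listing each generator: s2^(-1), s2, s1^(-1), s2^(-1), s1
There are 5 generators in this braid word.

5


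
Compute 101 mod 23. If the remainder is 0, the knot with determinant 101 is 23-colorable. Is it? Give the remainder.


Step 1: A knot is p-colorable if and only if p divides its determinant.
Step 2: Compute 101 mod 23.
101 = 4 * 23 + 9
Step 3: 101 mod 23 = 9
Step 4: The knot is 23-colorable: no

9


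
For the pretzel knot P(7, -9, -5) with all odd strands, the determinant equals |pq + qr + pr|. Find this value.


Step 1: Compute pq + qr + pr.
pq = 7*(-9) = -63
qr = (-9)*(-5) = 45
pr = 7*(-5) = -35
pq + qr + pr = -63 + 45 + (-35) = -53
Step 2: Take absolute value.
det(P(7,-9,-5)) = |-53| = 53

53


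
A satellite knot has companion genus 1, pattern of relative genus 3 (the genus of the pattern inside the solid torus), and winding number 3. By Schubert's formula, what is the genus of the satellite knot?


Schubert: g(satellite) = g_rel(pattern) + |winding| * g(companion),
where g_rel(pattern) is the genus of the pattern relative to the solid torus.
= 3 + 3 * 1
= 3 + 3 = 6

6


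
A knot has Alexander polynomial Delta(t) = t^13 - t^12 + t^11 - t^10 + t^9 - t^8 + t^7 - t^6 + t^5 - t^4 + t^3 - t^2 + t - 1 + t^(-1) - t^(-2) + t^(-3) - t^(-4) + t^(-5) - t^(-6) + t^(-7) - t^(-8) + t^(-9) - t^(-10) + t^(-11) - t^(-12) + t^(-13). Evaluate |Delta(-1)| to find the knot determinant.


Step 1: The polynomial has 27 terms with alternating signs, exponents from 13 down to -13.
Step 2: Substitute t = -1. The i-th term has coefficient (-1)^i and exponent (m-i),
  so its value is (-1)^i * (-1)^(m-i) = (-1)^m = -1 for every i.
Step 3: All 27 terms equal -1, so Delta(-1) = 27 * (-1) = -27
Step 4: |Delta(-1)| = 27

27
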